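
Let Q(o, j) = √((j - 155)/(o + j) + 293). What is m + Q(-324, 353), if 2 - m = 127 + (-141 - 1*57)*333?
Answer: 65809 + √252155/29 ≈ 65826.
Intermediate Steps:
Q(o, j) = √(293 + (-155 + j)/(j + o)) (Q(o, j) = √((-155 + j)/(j + o) + 293) = √(293 + (-155 + j)/(j + o)))
m = 65809 (m = 2 - (127 + (-141 - 1*57)*333) = 2 - (127 + (-141 - 57)*333) = 2 - (127 - 198*333) = 2 - (127 - 65934) = 2 - 1*(-65807) = 2 + 65807 = 65809)
m + Q(-324, 353) = 65809 + √((-155 + 293*(-324) + 294*353)/(353 - 324)) = 65809 + √((-155 - 94932 + 103782)/29) = 65809 + √((1/29)*8695) = 65809 + √(8695/29) = 65809 + √252155/29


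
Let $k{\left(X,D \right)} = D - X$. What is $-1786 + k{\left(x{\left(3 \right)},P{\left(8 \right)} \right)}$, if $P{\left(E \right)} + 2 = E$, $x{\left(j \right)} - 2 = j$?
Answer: $-1785$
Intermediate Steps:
$x{\left(j \right)} = 2 + j$
$P{\left(E \right)} = -2 + E$
$-1786 + k{\left(x{\left(3 \right)},P{\left(8 \right)} \right)} = -1786 + \left(\left(-2 + 8\right) - \left(2 + 3\right)\right) = -1786 + \left(6 - 5\right) = -1786 + 1 = -1785$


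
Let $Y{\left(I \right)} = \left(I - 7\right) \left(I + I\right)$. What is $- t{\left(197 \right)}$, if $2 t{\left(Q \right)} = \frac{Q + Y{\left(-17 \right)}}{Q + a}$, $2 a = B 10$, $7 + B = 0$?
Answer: $- \frac{1013}{324} \approx -3.1265$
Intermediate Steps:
$B = -7$ ($B = -7 + 0 = -7$)
$Y{\left(I \right)} = 2 I \left(-7 + I\right)$ ($Y{\left(I \right)} = \left(-7 + I\right) 2 I = 2 I \left(-7 + I\right)$)
$a = -35$ ($a = \frac{\left(-7\right) 10}{2} = \frac{1}{2} \left(-70\right) = -35$)
$t{\left(Q \right)} = \frac{816 + Q}{2 \left(-35 + Q\right)}$ ($t{\left(Q \right)} = \frac{\left(Q + 2 \left(-17\right) \left(-7 - 17\right)\right) \frac{1}{Q - 35}}{2} = \frac{\left(Q + 2 \left(-17\right) \left(-24\right)\right) \frac{1}{-35 + Q}}{2} = \frac{\left(Q + 816\right) \frac{1}{-35 + Q}}{2} = \frac{\left(816 + Q\right) \frac{1}{-35 + Q}}{2} = \frac{\frac{1}{-35 + Q} \left(816 + Q\right)}{2} = \frac{816 + Q}{2 \left(-35 + Q\right)}$)
$- t{\left(197 \right)} = - \frac{816 + 197}{2 \left(-35 + 197\right)} = - \frac{1013}{2 \cdot 162} = \left(-1\right) \frac{1013}{324} = - \frac{1013}{324}$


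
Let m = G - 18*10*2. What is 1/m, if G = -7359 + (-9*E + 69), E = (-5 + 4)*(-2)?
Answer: -1/7668 ≈ -0.00013041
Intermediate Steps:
E = 2 (E = -1*(-2) = 2)
G = -7308 (G = -7359 + (-9*2 + 69) = -7359 + (-18 + 69) = -7359 + 51 = -7308)
m = -7668 (m = -7308 - 18*10*2 = -7308 - 180*2 = -7308 - 1*360 = -7308 - 360 = -7668)
1/m = 1/(-7668) = -1/7668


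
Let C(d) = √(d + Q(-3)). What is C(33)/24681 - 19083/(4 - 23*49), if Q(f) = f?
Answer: 19083/1123 + √30/24681 ≈ 16.993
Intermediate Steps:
C(d) = √(-3 + d) (C(d) = √(d - 3) = √(-3 + d))
C(33)/24681 - 19083/(4 - 23*49) = √(-3 + 33)/24681 - 19083/(4 - 23*49) = √30*(1/24681) - 19083/(4 - 1127) = √30/24681 - 19083/(-1123) = √30/24681 - 19083*(-1/1123) = √30/24681 + 19083/1123 = 19083/1123 + √30/24681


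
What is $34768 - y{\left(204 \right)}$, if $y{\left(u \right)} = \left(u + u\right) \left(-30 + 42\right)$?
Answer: $29872$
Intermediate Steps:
$y{\left(u \right)} = 24 u$ ($y{\left(u \right)} = 2 u 12 = 24 u$)
$34768 - y{\left(204 \right)} = 34768 - 24 \cdot 204 = 34768 - 4896 = 29872$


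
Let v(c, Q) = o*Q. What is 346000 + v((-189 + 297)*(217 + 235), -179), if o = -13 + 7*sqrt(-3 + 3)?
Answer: 348327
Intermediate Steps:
o = -13 (o = -13 + 7*sqrt(0) = -13 + 7*0 = -13 + 0 = -13)
v(c, Q) = -13*Q
346000 + v((-189 + 297)*(217 + 235), -179) = 346000 - 13*(-179) = 346000 + 2327 = 348327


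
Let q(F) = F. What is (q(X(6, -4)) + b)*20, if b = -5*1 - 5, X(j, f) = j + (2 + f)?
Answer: -120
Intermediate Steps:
X(j, f) = 2 + f + j
b = -10 (b = -5 - 5 = -10)
(q(X(6, -4)) + b)*20 = ((2 - 4 + 6) - 10)*20 = (4 - 10)*20 = -6*20 = -120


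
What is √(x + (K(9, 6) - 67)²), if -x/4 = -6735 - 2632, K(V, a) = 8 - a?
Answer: √41693 ≈ 204.19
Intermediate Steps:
x = 37468 (x = -4*(-6735 - 2632) = -4*(-9367) = 37468)
√(x + (K(9, 6) - 67)²) = √(37468 + ((8 - 1*6) - 67)²) = √(37468 + ((8 - 6) - 67)²) = √(37468 + (2 - 67)²) = √(37468 + (-65)²) = √(37468 + 4225) = √41693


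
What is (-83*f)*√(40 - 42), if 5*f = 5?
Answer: -83*I*√2 ≈ -117.38*I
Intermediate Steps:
f = 1 (f = (⅕)*5 = 1)
(-83*f)*√(40 - 42) = (-83*1)*√(40 - 42) = -83*I*√2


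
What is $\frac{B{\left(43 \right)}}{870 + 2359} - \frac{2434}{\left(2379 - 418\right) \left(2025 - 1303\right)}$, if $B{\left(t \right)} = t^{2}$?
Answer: $\frac{1305016236}{2285876909} \approx 0.5709$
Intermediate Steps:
$\frac{B{\left(43 \right)}}{870 + 2359} - \frac{2434}{\left(2379 - 418\right) \left(2025 - 1303\right)} = \frac{43^{2}}{870 + 2359} - \frac{2434}{\left(2379 - 418\right) \left(2025 - 1303\right)} = \frac{1849}{3229} - \frac{2434}{1961 \cdot 722} = 1849 \cdot \frac{1}{3229} - \frac{2434}{1415842} = \frac{1849}{3229} - \frac{1217}{707921} = \frac{1305016236}{2285876909}$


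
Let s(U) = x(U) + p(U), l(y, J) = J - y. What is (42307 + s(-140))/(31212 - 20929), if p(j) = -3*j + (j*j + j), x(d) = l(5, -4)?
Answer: 62178/10283 ≈ 6.0467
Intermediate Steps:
x(d) = -9 (x(d) = -4 - 1*5 = -4 - 5 = -9)
p(j) = j**2 - 2*j (p(j) = -3*j + (j**2 + j) = -3*j + (j + j**2) = j**2 - 2*j)
s(U) = -9 + U*(-2 + U)
(42307 + s(-140))/(31212 - 20929) = (42307 + (-9 - 140*(-2 - 140)))/(31212 - 20929) = (42307 + (-9 - 140*(-142)))/10283 = (42307 + (-9 + 19880))*(1/10283) = (42307 + 19871)*(1/10283) = 62178*(1/10283) = 62178/10283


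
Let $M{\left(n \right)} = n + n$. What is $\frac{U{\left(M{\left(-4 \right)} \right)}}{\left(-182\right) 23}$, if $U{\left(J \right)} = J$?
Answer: $\frac{4}{2093} \approx 0.0019111$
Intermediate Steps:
$M{\left(n \right)} = 2 n$
$\frac{U{\left(M{\left(-4 \right)} \right)}}{\left(-182\right) 23} = \frac{2 \left(-4\right)}{\left(-182\right) 23} = - \frac{8}{-4186} = \left(-8\right) \left(- \frac{1}{4186}\right) = \frac{4}{2093}$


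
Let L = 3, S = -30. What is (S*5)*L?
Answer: -450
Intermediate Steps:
(S*5)*L = -30*5*3 = -150*3 = -450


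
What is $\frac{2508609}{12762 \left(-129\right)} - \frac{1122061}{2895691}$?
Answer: $- \frac{3037134427999}{1589056767306} \approx -1.9113$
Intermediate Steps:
$\frac{2508609}{12762 \left(-129\right)} - \frac{1122061}{2895691} = \frac{2508609}{-1646298} - \frac{1122061}{2895691} = 2508609 \left(- \frac{1}{1646298}\right) - \frac{1122061}{2895691} = - \frac{836203}{548766} - \frac{1122061}{2895691} = - \frac{3037134427999}{1589056767306}$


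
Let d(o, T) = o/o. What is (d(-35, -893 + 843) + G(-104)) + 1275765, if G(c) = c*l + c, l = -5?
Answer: 1276182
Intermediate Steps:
G(c) = -4*c (G(c) = c*(-5) + c = -5*c + c = -4*c)
d(o, T) = 1
(d(-35, -893 + 843) + G(-104)) + 1275765 = (1 - 4*(-104)) + 1275765 = (1 + 416) + 1275765 = 417 + 1275765 = 1276182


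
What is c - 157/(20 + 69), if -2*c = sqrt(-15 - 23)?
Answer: -157/89 - I*sqrt(38)/2 ≈ -1.764 - 3.0822*I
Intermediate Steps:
c = -I*sqrt(38)/2 (c = -sqrt(-15 - 23)/2 = -I*sqrt(38)/2 ≈ -3.0822*I)
c - 157/(20 + 69) = -I*sqrt(38)/2 - 157/(20 + 69) = -I*sqrt(38)/2 - 157/89 = -157/89 - I*sqrt(38)/2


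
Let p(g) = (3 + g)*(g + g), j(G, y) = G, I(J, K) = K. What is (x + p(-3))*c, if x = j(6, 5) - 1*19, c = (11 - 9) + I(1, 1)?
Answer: -39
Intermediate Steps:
c = 3 (c = (11 - 9) + 1 = 2 + 1 = 3)
x = -13 (x = 6 - 1*19 = 6 - 19 = -13)
p(g) = 2*g*(3 + g) (p(g) = (3 + g)*(2*g) = 2*g*(3 + g))
(x + p(-3))*c = (-13 + 2*(-3)*(3 - 3))*3 = (-13 + 2*(-3)*0)*3 = (-13 + 0)*3 = -13*3 = -39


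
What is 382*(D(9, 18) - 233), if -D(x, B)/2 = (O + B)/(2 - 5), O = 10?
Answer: -245626/3 ≈ -81875.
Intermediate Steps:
D(x, B) = 20/3 + 2*B/3 (D(x, B) = -2*(10 + B)/(2 - 5) = -2*(10 + B)/(-3) = -2*(10 + B)*(-1)/3 = -2*(-10/3 - B/3) = 20/3 + 2*B/3)
382*(D(9, 18) - 233) = 382*((20/3 + (2/3)*18) - 233) = 382*((20/3 + 12) - 233) = 382*(56/3 - 233) = 382*(-643/3) = -245626/3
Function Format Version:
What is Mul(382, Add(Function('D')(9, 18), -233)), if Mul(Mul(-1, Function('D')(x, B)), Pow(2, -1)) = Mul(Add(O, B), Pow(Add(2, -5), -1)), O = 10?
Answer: Rational(-245626, 3) ≈ -81875.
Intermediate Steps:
Function('D')(x, B) = Add(Rational(20, 3), Mul(Rational(2, 3), B)) (Function('D')(x, B) = Mul(-2, Mul(Add(10, B), Pow(Add(2, -5), -1))) = Mul(-2, Mul(Add(10, B), Pow(-3, -1))) = Mul(-2, Mul(Add(10, B), Rational(-1, 3))) = Mul(-2, Add(Rational(-10, 3), Mul(Rational(-1, 3), B))) = Add(Rational(20, 3), Mul(Rational(2, 3), B)))
Mul(382, Add(Function('D')(9, 18), -233)) = Mul(382, Add(Add(Rational(20, 3), Mul(Rational(2, 3), 18)), -233)) = Mul(382, Add(Add(Rational(20, 3), 12), -233)) = Mul(382, Add(Rational(56, 3), -233)) = Mul(382, Rational(-643, 3)) = Rational(-245626, 3)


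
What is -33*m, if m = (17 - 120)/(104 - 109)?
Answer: -3399/5 ≈ -679.80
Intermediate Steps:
m = 103/5 (m = -103/(-5) = -103*(-⅕) = 103/5 ≈ 20.600)
-33*m = -33*103/5 = -3399/5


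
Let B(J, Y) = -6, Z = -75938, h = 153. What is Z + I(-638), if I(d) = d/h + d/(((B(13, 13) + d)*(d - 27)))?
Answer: -2488009066567/32761890 ≈ -75942.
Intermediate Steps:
I(d) = d/153 + d/((-27 + d)*(-6 + d)) (I(d) = d/153 + d/(((-6 + d)*(d - 27))) = d*(1/153) + d/(((-6 + d)*(-27 + d))) = d/153 + d/(((-27 + d)*(-6 + d))) = d/153 + d*(1/((-27 + d)*(-6 + d))) = d/153 + d/((-27 + d)*(-6 + d)))
Z + I(-638) = -75938 + (1/153)*(-638)*(315 + (-638)² - 33*(-638))/(162 + (-638)² - 33*(-638)) = -75938 + (1/153)*(-638)*(315 + 407044 + 21054)/(162 + 407044 + 21054) = -75938 + (1/153)*(-638)*428413/428260 = -75938 + (1/153)*(-638)*(1/428260)*428413 = -75938 - 136663747/32761890 = -2488009066567/32761890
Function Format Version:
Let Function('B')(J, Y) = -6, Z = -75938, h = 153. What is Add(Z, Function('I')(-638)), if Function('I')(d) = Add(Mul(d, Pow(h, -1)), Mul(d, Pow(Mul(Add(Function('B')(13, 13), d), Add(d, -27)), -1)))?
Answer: Rational(-2488009066567, 32761890) ≈ -75942.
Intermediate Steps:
Function('I')(d) = Add(Mul(Rational(1, 153), d), Mul(d, Pow(Add(-27, d), -1), Pow(Add(-6, d), -1))) (Function('I')(d) = Add(Mul(d, Pow(153, -1)), Mul(d, Pow(Mul(Add(-6, d), Add(d, -27)), -1))) = Add(Mul(d, Rational(1, 153)), Mul(d, Pow(Mul(Add(-6, d), Add(-27, d)), -1))) = Add(Mul(Rational(1, 153), d), Mul(d, Pow(Mul(Add(-27, d), Add(-6, d)), -1))) = Add(Mul(Rational(1, 153), d), Mul(d, Mul(Pow(Add(-27, d), -1), Pow(Add(-6, d), -1)))) = Add(Mul(Rational(1, 153), d), Mul(d, Pow(Add(-27, d), -1), Pow(Add(-6, d), -1))))
Add(Z, Function('I')(-638)) = Add(-75938, Mul(Rational(1, 153), -638, Pow(Add(162, Pow(-638, 2), Mul(-33, -638)), -1), Add(315, Pow(-638, 2), Mul(-33, -638)))) = Add(-75938, Mul(Rational(1, 153), -638, Pow(Add(162, 407044, 21054), -1), Add(315, 407044, 21054))) = Add(-75938, Mul(Rational(1, 153), -638, Pow(428260, -1), 428413)) = Add(-75938, Mul(Rational(1, 153), -638, Rational(1, 428260), 428413)) = Add(-75938, Rational(-136663747, 32761890)) = Rational(-2488009066567, 32761890)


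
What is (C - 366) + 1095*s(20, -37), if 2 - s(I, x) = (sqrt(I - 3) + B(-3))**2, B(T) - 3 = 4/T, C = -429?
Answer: -60785/3 - 3650*sqrt(17) ≈ -35311.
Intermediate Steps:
B(T) = 3 + 4/T
s(I, x) = 2 - (5/3 + sqrt(-3 + I))**2 (s(I, x) = 2 - (sqrt(I - 3) + (3 + 4/(-3)))**2 = 2 - (sqrt(-3 + I) + (3 + 4*(-1/3)))**2 = 2 - (sqrt(-3 + I) + (3 - 4/3))**2 = 2 - (sqrt(-3 + I) + 5/3)**2 = 2 - (5/3 + sqrt(-3 + I))**2)
(C - 366) + 1095*s(20, -37) = (-429 - 366) + 1095*(2 - (5 + 3*sqrt(-3 + 20))**2/9) = -795 + 1095*(2 - (5 + 3*sqrt(17))**2/9) = -795 + (2190 - 365*(5 + 3*sqrt(17))**2/3) = 1395 - 365*(5 + 3*sqrt(17))**2/3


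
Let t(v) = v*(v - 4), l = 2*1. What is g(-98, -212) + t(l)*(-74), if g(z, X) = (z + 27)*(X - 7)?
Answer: 15845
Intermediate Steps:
g(z, X) = (-7 + X)*(27 + z) (g(z, X) = (27 + z)*(-7 + X) = (-7 + X)*(27 + z))
l = 2
t(v) = v*(-4 + v)
g(-98, -212) + t(l)*(-74) = (-189 - 7*(-98) + 27*(-212) - 212*(-98)) + (2*(-4 + 2))*(-74) = (-189 + 686 - 5724 + 20776) + (2*(-2))*(-74) = 15549 - 4*(-74) = 15549 + 296 = 15845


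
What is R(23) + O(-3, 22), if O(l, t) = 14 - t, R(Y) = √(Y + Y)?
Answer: -8 + √46 ≈ -1.2177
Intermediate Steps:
R(Y) = √2*√Y (R(Y) = √(2*Y) = √2*√Y)
R(23) + O(-3, 22) = √2*√23 + (14 - 1*22) = √46 + (14 - 22) = √46 - 8 = -8 + √46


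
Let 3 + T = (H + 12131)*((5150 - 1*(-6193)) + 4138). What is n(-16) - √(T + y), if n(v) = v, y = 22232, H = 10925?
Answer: -16 - √356952165 ≈ -18909.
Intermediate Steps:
T = 356929933 (T = -3 + (10925 + 12131)*((5150 - 1*(-6193)) + 4138) = -3 + 23056*((5150 + 6193) + 4138) = -3 + 23056*(11343 + 4138) = -3 + 23056*15481 = -3 + 356929936 = 356929933)
n(-16) - √(T + y) = -16 - √(356929933 + 22232) = -16 - √356952165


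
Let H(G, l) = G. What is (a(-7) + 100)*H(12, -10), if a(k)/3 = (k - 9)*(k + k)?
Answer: 9264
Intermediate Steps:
a(k) = 6*k*(-9 + k) (a(k) = 3*((k - 9)*(k + k)) = 3*((-9 + k)*(2*k)) = 3*(2*k*(-9 + k)) = 6*k*(-9 + k))
(a(-7) + 100)*H(12, -10) = (6*(-7)*(-9 - 7) + 100)*12 = (6*(-7)*(-16) + 100)*12 = (672 + 100)*12 = 772*12 = 9264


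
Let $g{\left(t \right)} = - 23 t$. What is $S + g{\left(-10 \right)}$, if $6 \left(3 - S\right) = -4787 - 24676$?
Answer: $\frac{10287}{2} \approx 5143.5$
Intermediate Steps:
$S = \frac{9827}{2}$ ($S = 3 - \frac{-4787 - 24676}{6} = 3 - - \frac{9821}{2} = 3 + \frac{9821}{2} = \frac{9827}{2} \approx 4913.5$)
$S + g{\left(-10 \right)} = \frac{9827}{2} - -230 = \frac{9827}{2} + 230 = \frac{10287}{2}$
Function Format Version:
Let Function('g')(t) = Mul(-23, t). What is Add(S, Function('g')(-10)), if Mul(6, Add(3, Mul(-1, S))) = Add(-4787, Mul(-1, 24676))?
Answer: Rational(10287, 2) ≈ 5143.5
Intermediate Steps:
S = Rational(9827, 2) (S = Add(3, Mul(Rational(-1, 6), Add(-4787, Mul(-1, 24676)))) = Add(3, Mul(Rational(-1, 6), Add(-4787, -24676))) = Add(3, Mul(Rational(-1, 6), -29463)) = Add(3, Rational(9821, 2)) = Rational(9827, 2) ≈ 4913.5)
Add(S, Function('g')(-10)) = Add(Rational(9827, 2), Mul(-23, -10)) = Add(Rational(9827, 2), 230) = Rational(10287, 2)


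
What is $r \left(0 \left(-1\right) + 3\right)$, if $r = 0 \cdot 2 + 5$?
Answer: $15$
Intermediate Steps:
$r = 5$ ($r = 0 + 5 = 5$)
$r \left(0 \left(-1\right) + 3\right) = 5 \left(0 \left(-1\right) + 3\right) = 5 \left(0 + 3\right) = 5 \cdot 3 = 15$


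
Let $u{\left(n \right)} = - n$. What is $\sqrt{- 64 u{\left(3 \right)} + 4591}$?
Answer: $\sqrt{4783} \approx 69.159$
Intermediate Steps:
$\sqrt{- 64 u{\left(3 \right)} + 4591} = \sqrt{- 64 \left(\left(-1\right) 3\right) + 4591} = \sqrt{\left(-64\right) \left(-3\right) + 4591} = \sqrt{192 + 4591} = \sqrt{4783}$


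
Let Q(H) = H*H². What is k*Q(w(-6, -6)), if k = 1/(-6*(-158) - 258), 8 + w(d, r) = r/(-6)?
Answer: -343/690 ≈ -0.49710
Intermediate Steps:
w(d, r) = -8 - r/6 (w(d, r) = -8 + r/(-6) = -8 + r*(-⅙) = -8 - r/6)
k = 1/690 (k = 1/(948 - 258) = 1/690 ≈ 0.0014493)
Q(H) = H³
k*Q(w(-6, -6)) = (-8 - ⅙*(-6))³/690 = (-8 + 1)³/690 = (1/690)*(-7)³ = (1/690)*(-343) = -343/690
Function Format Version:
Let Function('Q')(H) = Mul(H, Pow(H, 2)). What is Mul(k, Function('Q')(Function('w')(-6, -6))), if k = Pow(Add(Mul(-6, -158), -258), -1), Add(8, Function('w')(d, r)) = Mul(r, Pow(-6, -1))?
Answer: Rational(-343, 690) ≈ -0.49710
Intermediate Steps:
Function('w')(d, r) = Add(-8, Mul(Rational(-1, 6), r)) (Function('w')(d, r) = Add(-8, Mul(r, Pow(-6, -1))) = Add(-8, Mul(r, Rational(-1, 6))) = Add(-8, Mul(Rational(-1, 6), r)))
k = Rational(1, 690) (k = Pow(Add(948, -258), -1) = Pow(690, -1) = Rational(1, 690) ≈ 0.0014493)
Function('Q')(H) = Pow(H, 3)
Mul(k, Function('Q')(Function('w')(-6, -6))) = Mul(Rational(1, 690), Pow(Add(-8, Mul(Rational(-1, 6), -6)), 3)) = Mul(Rational(1, 690), Pow(Add(-8, 1), 3)) = Mul(Rational(1, 690), Pow(-7, 3)) = Mul(Rational(1, 690), -343) = Rational(-343, 690)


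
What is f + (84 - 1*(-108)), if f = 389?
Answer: 581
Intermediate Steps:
f + (84 - 1*(-108)) = 389 + (84 - 1*(-108)) = 389 + (84 + 108) = 389 + 192 = 581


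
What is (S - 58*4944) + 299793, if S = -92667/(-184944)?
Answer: 803982457/61648 ≈ 13042.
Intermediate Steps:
S = 30889/61648 (S = -92667*(-1/184944) = 30889/61648 ≈ 0.50105)
(S - 58*4944) + 299793 = (30889/61648 - 58*4944) + 299793 = (30889/61648 - 286752) + 299793 = -17677656407/61648 + 299793 = 803982457/61648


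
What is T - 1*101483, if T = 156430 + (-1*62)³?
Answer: -183381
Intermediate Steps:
T = -81898 (T = 156430 + (-62)³ = 156430 - 238328 = -81898)
T - 1*101483 = -81898 - 1*101483 = -81898 - 101483 = -183381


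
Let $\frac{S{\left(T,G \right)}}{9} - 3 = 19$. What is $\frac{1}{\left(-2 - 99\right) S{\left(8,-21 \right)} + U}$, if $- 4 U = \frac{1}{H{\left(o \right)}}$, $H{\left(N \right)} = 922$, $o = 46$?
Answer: $- \frac{3688}{73752625} \approx -5.0005 \cdot 10^{-5}$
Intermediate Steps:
$S{\left(T,G \right)} = 198$ ($S{\left(T,G \right)} = 27 + 9 \cdot 19 = 27 + 171 = 198$)
$U = - \frac{1}{3688}$ ($U = - \frac{1}{4 \cdot 922} = \left(- \frac{1}{4}\right) \frac{1}{922} = - \frac{1}{3688} \approx -0.00027115$)
$\frac{1}{\left(-2 - 99\right) S{\left(8,-21 \right)} + U} = \frac{1}{\left(-2 - 99\right) 198 - \frac{1}{3688}} = \frac{1}{\left(-101\right) 198 - \frac{1}{3688}} = \frac{1}{-19998 - \frac{1}{3688}} = \frac{1}{- \frac{73752625}{3688}} = - \frac{3688}{73752625}$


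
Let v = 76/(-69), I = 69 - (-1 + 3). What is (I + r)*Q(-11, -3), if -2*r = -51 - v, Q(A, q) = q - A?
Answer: 50756/69 ≈ 735.59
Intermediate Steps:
I = 67 (I = 69 - 1*2 = 69 - 2 = 67)
v = -76/69 (v = 76*(-1/69) = -76/69 ≈ -1.1014)
r = 3443/138 (r = -(-51 - 1*(-76/69))/2 = -(-51 + 76/69)/2 = -½*(-3443/69) = 3443/138 ≈ 24.949)
(I + r)*Q(-11, -3) = (67 + 3443/138)*(-3 - 1*(-11)) = 12689*(-3 + 11)/138 = (12689/138)*8 = 50756/69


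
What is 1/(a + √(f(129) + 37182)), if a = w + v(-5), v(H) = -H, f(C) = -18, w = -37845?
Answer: -9460/357957109 - √9291/715914218 ≈ -2.6562e-5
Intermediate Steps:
a = -37840 (a = -37845 - 1*(-5) = -37845 + 5 = -37840)
1/(a + √(f(129) + 37182)) = 1/(-37840 + √(-18 + 37182)) = 1/(-37840 + √37164) = 1/(-37840 + 2*√9291)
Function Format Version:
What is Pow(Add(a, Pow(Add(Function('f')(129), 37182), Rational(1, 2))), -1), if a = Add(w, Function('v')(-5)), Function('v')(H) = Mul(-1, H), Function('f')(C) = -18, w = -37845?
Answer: Add(Rational(-9460, 357957109), Mul(Rational(-1, 715914218), Pow(9291, Rational(1, 2)))) ≈ -2.6562e-5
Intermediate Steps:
a = -37840 (a = Add(-37845, Mul(-1, -5)) = Add(-37845, 5) = -37840)
Pow(Add(a, Pow(Add(Function('f')(129), 37182), Rational(1, 2))), -1) = Pow(Add(-37840, Pow(Add(-18, 37182), Rational(1, 2))), -1) = Pow(Add(-37840, Pow(37164, Rational(1, 2))), -1) = Pow(Add(-37840, Mul(2, Pow(9291, Rational(1, 2)))), -1)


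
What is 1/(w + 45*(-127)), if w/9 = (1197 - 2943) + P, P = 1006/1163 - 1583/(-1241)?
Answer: -1443283/30900306132 ≈ -4.6708e-5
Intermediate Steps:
P = 3089475/1443283 (P = 1006*(1/1163) - 1583*(-1/1241) = 1006/1163 + 1583/1241 = 3089475/1443283 ≈ 2.1406)
w = -22651943787/1443283 (w = 9*((1197 - 2943) + 3089475/1443283) = 9*(-1746 + 3089475/1443283) = 9*(-2516882643/1443283) = -22651943787/1443283 ≈ -15695.)
1/(w + 45*(-127)) = 1/(-22651943787/1443283 + 45*(-127)) = 1/(-22651943787/1443283 - 5715) = 1/(-30900306132/1443283) = -1443283/30900306132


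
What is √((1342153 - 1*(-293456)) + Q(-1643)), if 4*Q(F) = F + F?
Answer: 5*√261566/2 ≈ 1278.6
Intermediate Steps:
Q(F) = F/2 (Q(F) = (F + F)/4 = (2*F)/4 = F/2)
√((1342153 - 1*(-293456)) + Q(-1643)) = √((1342153 - 1*(-293456)) + (½)*(-1643)) = √((1342153 + 293456) - 1643/2) = √(1635609 - 1643/2) = √(3269575/2) = 5*√261566/2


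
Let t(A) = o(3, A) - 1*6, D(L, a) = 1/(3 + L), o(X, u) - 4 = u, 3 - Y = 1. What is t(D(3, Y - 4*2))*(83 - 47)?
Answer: -66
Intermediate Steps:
Y = 2 (Y = 3 - 1*1 = 3 - 1 = 2)
o(X, u) = 4 + u
t(A) = -2 + A (t(A) = (4 + A) - 1*6 = (4 + A) - 6 = -2 + A)
t(D(3, Y - 4*2))*(83 - 47) = (-2 + 1/(3 + 3))*(83 - 47) = (-2 + 1/6)*36 = (-2 + ⅙)*36 = -11/6*36 = -66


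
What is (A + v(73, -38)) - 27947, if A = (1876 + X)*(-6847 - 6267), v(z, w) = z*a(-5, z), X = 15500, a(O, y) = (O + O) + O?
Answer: -227897906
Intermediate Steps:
a(O, y) = 3*O (a(O, y) = 2*O + O = 3*O)
v(z, w) = -15*z (v(z, w) = z*(3*(-5)) = z*(-15) = -15*z)
A = -227868864 (A = (1876 + 15500)*(-6847 - 6267) = 17376*(-13114) = -227868864)
(A + v(73, -38)) - 27947 = (-227868864 - 15*73) - 27947 = (-227868864 - 1095) - 27947 = -227869959 - 27947 = -227897906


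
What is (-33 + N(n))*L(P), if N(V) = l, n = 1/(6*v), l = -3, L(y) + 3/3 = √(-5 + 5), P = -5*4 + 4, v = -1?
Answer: 36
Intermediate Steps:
P = -16 (P = -20 + 4 = -16)
L(y) = -1 (L(y) = -1 + √(-5 + 5) = -1 + √0 = -1 + 0 = -1)
n = -⅙ (n = 1/(6*(-1)) = (⅙)*(-1) = -⅙ ≈ -0.16667)
N(V) = -3
(-33 + N(n))*L(P) = (-33 - 3)*(-1) = -36*(-1) = 36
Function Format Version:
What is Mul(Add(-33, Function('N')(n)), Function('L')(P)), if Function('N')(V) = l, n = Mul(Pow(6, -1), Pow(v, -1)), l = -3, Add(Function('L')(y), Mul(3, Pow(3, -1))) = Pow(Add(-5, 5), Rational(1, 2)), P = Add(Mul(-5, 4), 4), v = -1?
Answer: 36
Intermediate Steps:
P = -16 (P = Add(-20, 4) = -16)
Function('L')(y) = -1 (Function('L')(y) = Add(-1, Pow(Add(-5, 5), Rational(1, 2))) = Add(-1, Pow(0, Rational(1, 2))) = Add(-1, 0) = -1)
n = Rational(-1, 6) (n = Mul(Pow(6, -1), Pow(-1, -1)) = Mul(Rational(1, 6), -1) = Rational(-1, 6) ≈ -0.16667)
Function('N')(V) = -3
Mul(Add(-33, Function('N')(n)), Function('L')(P)) = Mul(Add(-33, -3), -1) = Mul(-36, -1) = 36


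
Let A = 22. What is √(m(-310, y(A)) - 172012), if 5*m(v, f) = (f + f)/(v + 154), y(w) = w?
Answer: I*√6540758445/195 ≈ 414.74*I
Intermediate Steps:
m(v, f) = 2*f/(5*(154 + v)) (m(v, f) = ((f + f)/(v + 154))/5 = ((2*f)/(154 + v))/5 = (2*f/(154 + v))/5 = 2*f/(5*(154 + v)))
√(m(-310, y(A)) - 172012) = √((⅖)*22/(154 - 310) - 172012) = √((⅖)*22/(-156) - 172012) = √((⅖)*22*(-1/156) - 172012) = √(-11/195 - 172012) = √(-33542351/195) = I*√6540758445/195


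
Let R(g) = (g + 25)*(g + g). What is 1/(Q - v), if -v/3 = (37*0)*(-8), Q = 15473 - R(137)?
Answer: -1/28915 ≈ -3.4584e-5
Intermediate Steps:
R(g) = 2*g*(25 + g) (R(g) = (25 + g)*(2*g) = 2*g*(25 + g))
Q = -28915 (Q = 15473 - 2*137*(25 + 137) = 15473 - 2*137*162 = 15473 - 1*44388 = 15473 - 44388 = -28915)
v = 0 (v = -3*37*0*(-8) = -0*(-8) = -3*0 = 0)
1/(Q - v) = 1/(-28915 - 1*0) = 1/(-28915 + 0) = 1/(-28915) = -1/28915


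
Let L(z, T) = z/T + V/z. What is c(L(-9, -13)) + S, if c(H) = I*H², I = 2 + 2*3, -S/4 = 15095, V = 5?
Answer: -826539772/13689 ≈ -60380.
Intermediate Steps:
S = -60380 (S = -4*15095 = -60380)
L(z, T) = 5/z + z/T (L(z, T) = z/T + 5/z = 5/z + z/T)
I = 8 (I = 2 + 6 = 8)
c(H) = 8*H²
c(L(-9, -13)) + S = 8*(5/(-9) - 9/(-13))² - 60380 = 8*(5*(-⅑) - 9*(-1/13))² - 60380 = 8*(-5/9 + 9/13)² - 60380 = 8*(16/117)² - 60380 = 8*(256/13689) - 60380 = 2048/13689 - 60380 = -826539772/13689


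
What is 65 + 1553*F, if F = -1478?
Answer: -2295269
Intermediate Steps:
65 + 1553*F = 65 + 1553*(-1478) = 65 - 2295334 = -2295269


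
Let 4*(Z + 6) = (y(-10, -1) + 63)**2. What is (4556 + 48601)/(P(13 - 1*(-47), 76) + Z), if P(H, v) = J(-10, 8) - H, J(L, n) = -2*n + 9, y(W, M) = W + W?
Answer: 70876/519 ≈ 136.56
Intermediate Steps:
y(W, M) = 2*W
J(L, n) = 9 - 2*n
Z = 1825/4 (Z = -6 + (2*(-10) + 63)**2/4 = -6 + (-20 + 63)**2/4 = -6 + (1/4)*43**2 = -6 + (1/4)*1849 = -6 + 1849/4 = 1825/4 ≈ 456.25)
P(H, v) = -7 - H (P(H, v) = (9 - 2*8) - H = (9 - 16) - H = -7 - H)
(4556 + 48601)/(P(13 - 1*(-47), 76) + Z) = (4556 + 48601)/((-7 - (13 - 1*(-47))) + 1825/4) = 53157/((-7 - (13 + 47)) + 1825/4) = 53157/((-7 - 1*60) + 1825/4) = 53157/((-7 - 60) + 1825/4) = 53157/(-67 + 1825/4) = 53157/(1557/4) = 53157*(4/1557) = 70876/519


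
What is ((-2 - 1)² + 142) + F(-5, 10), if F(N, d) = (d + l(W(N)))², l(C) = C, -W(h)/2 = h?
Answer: 551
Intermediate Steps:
W(h) = -2*h
F(N, d) = (d - 2*N)²
((-2 - 1)² + 142) + F(-5, 10) = ((-2 - 1)² + 142) + (-1*10 + 2*(-5))² = ((-3)² + 142) + (-10 - 10)² = (9 + 142) + (-20)² = 151 + 400 = 551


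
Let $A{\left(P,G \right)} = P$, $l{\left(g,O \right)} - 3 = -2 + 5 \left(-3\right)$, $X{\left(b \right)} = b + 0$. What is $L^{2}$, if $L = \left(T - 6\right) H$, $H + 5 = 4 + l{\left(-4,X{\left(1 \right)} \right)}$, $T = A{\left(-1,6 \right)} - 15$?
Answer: $108900$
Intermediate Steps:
$X{\left(b \right)} = b$
$l{\left(g,O \right)} = -14$ ($l{\left(g,O \right)} = 3 + \left(-2 + 5 \left(-3\right)\right) = 3 - 17 = -14$)
$T = -16$ ($T = -1 - 15 = -16$)
$H = -15$ ($H = -5 + \left(4 - 14\right) = -5 - 10 = -15$)
$L = 330$ ($L = \left(-16 - 6\right) \left(-15\right) = \left(-22\right) \left(-15\right) = 330$)
$L^{2} = 330^{2} = 108900$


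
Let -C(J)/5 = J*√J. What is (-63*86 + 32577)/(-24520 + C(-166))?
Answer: -16648467/17889695 - 2254197*I*√166/71558780 ≈ -0.93062 - 0.40587*I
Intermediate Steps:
C(J) = -5*J^(3/2) (C(J) = -5*J*√J = -5*J^(3/2))
(-63*86 + 32577)/(-24520 + C(-166)) = (-63*86 + 32577)/(-24520 - (-830)*I*√166) = (-5418 + 32577)/(-24520 - (-830)*I*√166) = 27159/(-24520 + 830*I*√166)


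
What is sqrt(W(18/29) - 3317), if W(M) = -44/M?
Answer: I*sqrt(30491)/3 ≈ 58.206*I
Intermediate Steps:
sqrt(W(18/29) - 3317) = sqrt(-44/(18/29) - 3317) = sqrt(-44/(18*(1/29)) - 3317) = sqrt(-44/18/29 - 3317) = sqrt(-44*29/18 - 3317) = sqrt(-638/9 - 3317) = sqrt(-30491/9) = I*sqrt(30491)/3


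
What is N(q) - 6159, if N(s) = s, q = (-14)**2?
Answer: -5963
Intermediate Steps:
q = 196
N(q) - 6159 = 196 - 6159 = -5963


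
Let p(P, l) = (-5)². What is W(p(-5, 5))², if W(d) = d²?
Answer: 390625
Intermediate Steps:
p(P, l) = 25
W(p(-5, 5))² = (25²)² = 625² = 390625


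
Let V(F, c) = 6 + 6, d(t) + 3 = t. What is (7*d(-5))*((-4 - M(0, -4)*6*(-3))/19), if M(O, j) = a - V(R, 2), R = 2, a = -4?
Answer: 16352/19 ≈ 860.63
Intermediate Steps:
d(t) = -3 + t
V(F, c) = 12
M(O, j) = -16 (M(O, j) = -4 - 1*12 = -4 - 12 = -16)
(7*d(-5))*((-4 - M(0, -4)*6*(-3))/19) = (7*(-3 - 5))*((-4 - (-16*6)*(-3))/19) = (7*(-8))*((-4 - (-96)*(-3))*(1/19)) = -56*(-4 - 1*288)/19 = -56*(-4 - 288)/19 = -(-16352)/19 = -56*(-292/19) = 16352/19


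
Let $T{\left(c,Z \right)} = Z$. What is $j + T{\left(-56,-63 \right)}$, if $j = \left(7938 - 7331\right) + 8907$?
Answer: $9451$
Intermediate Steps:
$j = 9514$ ($j = 607 + 8907 = 9514$)
$j + T{\left(-56,-63 \right)} = 9514 - 63 = 9451$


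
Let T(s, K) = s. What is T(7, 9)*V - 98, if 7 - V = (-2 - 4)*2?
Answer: 35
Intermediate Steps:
V = 19 (V = 7 - (-2 - 4)*2 = 7 - (-6)*2 = 7 - 1*(-12) = 7 + 12 = 19)
T(7, 9)*V - 98 = 7*19 - 98 = 133 - 98 = 35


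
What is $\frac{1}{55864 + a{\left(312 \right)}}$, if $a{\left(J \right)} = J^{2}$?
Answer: $\frac{1}{153208} \approx 6.5271 \cdot 10^{-6}$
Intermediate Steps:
$\frac{1}{55864 + a{\left(312 \right)}} = \frac{1}{55864 + 312^{2}} = \frac{1}{55864 + 97344} = \frac{1}{153208}$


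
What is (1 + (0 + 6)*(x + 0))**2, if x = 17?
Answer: 10609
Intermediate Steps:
(1 + (0 + 6)*(x + 0))**2 = (1 + (0 + 6)*(17 + 0))**2 = (1 + 6*17)**2 = (1 + 102)**2 = 103**2 = 10609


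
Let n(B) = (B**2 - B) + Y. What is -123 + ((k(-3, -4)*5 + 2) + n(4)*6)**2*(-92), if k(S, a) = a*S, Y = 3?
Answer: -2125691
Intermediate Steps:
k(S, a) = S*a
n(B) = 3 + B**2 - B (n(B) = (B**2 - B) + 3 = 3 + B**2 - B)
-123 + ((k(-3, -4)*5 + 2) + n(4)*6)**2*(-92) = -123 + ((-3*(-4)*5 + 2) + (3 + 4**2 - 1*4)*6)**2*(-92) = -123 + ((12*5 + 2) + (3 + 16 - 4)*6)**2*(-92) = -123 + ((60 + 2) + 15*6)**2*(-92) = -123 + (62 + 90)**2*(-92) = -123 + 152**2*(-92) = -123 + 23104*(-92) = -123 - 2125568 = -2125691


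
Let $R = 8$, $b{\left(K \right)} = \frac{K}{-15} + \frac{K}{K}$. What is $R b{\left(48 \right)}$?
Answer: $- \frac{88}{5} \approx -17.6$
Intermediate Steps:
$b{\left(K \right)} = 1 - \frac{K}{15}$ ($b{\left(K \right)} = K \left(- \frac{1}{15}\right) + 1 = - \frac{K}{15} + 1 = 1 - \frac{K}{15}$)
$R b{\left(48 \right)} = 8 \left(1 - \frac{16}{5}\right) = 8 \left(- \frac{11}{5}\right) = - \frac{88}{5}$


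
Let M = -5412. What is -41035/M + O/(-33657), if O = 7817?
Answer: 148756599/20239076 ≈ 7.3500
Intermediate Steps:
-41035/M + O/(-33657) = -41035/(-5412) + 7817/(-33657) = -41035*(-1/5412) + 7817*(-1/33657) = 41035/5412 - 7817/33657 = 148756599/20239076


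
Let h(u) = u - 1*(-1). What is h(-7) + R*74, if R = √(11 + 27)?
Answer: -6 + 74*√38 ≈ 450.17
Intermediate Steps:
R = √38 ≈ 6.1644
h(u) = 1 + u (h(u) = u + 1 = 1 + u)
h(-7) + R*74 = (1 - 7) + √38*74 = -6 + 74*√38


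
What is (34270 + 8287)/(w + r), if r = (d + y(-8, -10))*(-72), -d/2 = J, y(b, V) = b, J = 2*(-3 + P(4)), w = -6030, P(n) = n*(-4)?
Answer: -42557/10926 ≈ -3.8950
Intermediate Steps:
P(n) = -4*n
J = -38 (J = 2*(-3 - 4*4) = 2*(-3 - 16) = 2*(-19) = -38)
d = 76 (d = -2*(-38) = 76)
r = -4896 (r = (76 - 8)*(-72) = 68*(-72) = -4896)
(34270 + 8287)/(w + r) = (34270 + 8287)/(-6030 - 4896) = 42557/(-10926) = 42557*(-1/10926) = -42557/10926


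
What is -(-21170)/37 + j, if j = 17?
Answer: 21799/37 ≈ 589.16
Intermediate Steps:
-(-21170)/37 + j = -(-21170)/37 + 17 = -145*(-146/37) + 17 = 21170/37 + 17 = 21799/37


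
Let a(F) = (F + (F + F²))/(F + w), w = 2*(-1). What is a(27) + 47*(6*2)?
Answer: 14883/25 ≈ 595.32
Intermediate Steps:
w = -2
a(F) = (F² + 2*F)/(-2 + F) (a(F) = (F + (F + F²))/(F - 2) = (F² + 2*F)/(-2 + F))
a(27) + 47*(6*2) = 27*(2 + 27)/(-2 + 27) + 47*(6*2) = 27*29/25 + 47*12 = 27*(1/25)*29 + 564 = 783/25 + 564 = 14883/25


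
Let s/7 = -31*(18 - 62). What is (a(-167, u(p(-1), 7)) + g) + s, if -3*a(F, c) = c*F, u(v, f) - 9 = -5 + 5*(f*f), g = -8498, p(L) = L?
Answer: 14911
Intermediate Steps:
s = 9548 (s = 7*(-31*(18 - 62)) = 7*(-31*(-44)) = 7*1364 = 9548)
u(v, f) = 4 + 5*f² (u(v, f) = 9 + (-5 + 5*(f*f)) = 9 + (-5 + 5*f²) = 4 + 5*f²)
a(F, c) = -F*c/3 (a(F, c) = -c*F/3 = -F*c/3)
(a(-167, u(p(-1), 7)) + g) + s = (-⅓*(-167)*(4 + 5*7²) - 8498) + 9548 = (-⅓*(-167)*(4 + 5*49) - 8498) + 9548 = (-⅓*(-167)*(4 + 245) - 8498) + 9548 = (-⅓*(-167)*249 - 8498) + 9548 = (13861 - 8498) + 9548 = 5363 + 9548 = 14911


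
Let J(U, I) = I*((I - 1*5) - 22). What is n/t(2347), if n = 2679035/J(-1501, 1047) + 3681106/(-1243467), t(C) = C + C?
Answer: -13331305051/138519746813736 ≈ -9.6241e-5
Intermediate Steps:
t(C) = 2*C
J(U, I) = I*(-27 + I) (J(U, I) = I*((I - 5) - 22) = I*((-5 + I) - 22) = I*(-27 + I))
n = -13331305051/29509958844 (n = 2679035/((1047*(-27 + 1047))) + 3681106/(-1243467) = 2679035/((1047*1020)) + 3681106*(-1/1243467) = 2679035/1067940 - 3681106/1243467 = 2679035*(1/1067940) - 3681106/1243467 = 535807/213588 - 3681106/1243467 = -13331305051/29509958844 ≈ -0.45176)
n/t(2347) = -13331305051/(29509958844*(2*2347)) = -13331305051/29509958844/4694 = -13331305051/29509958844*1/4694 = -13331305051/138519746813736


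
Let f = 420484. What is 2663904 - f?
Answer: 2243420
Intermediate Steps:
2663904 - f = 2663904 - 1*420484 = 2663904 - 420484 = 2243420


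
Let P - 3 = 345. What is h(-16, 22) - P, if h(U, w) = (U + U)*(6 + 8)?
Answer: -796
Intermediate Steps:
P = 348 (P = 3 + 345 = 348)
h(U, w) = 28*U (h(U, w) = (2*U)*14 = 28*U)
h(-16, 22) - P = 28*(-16) - 1*348 = -448 - 348 = -796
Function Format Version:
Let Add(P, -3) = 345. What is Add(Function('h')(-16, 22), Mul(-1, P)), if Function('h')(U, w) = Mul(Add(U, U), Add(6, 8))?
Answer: -796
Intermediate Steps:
P = 348 (P = Add(3, 345) = 348)
Function('h')(U, w) = Mul(28, U) (Function('h')(U, w) = Mul(Mul(2, U), 14) = Mul(28, U))
Add(Function('h')(-16, 22), Mul(-1, P)) = Add(Mul(28, -16), Mul(-1, 348)) = Add(-448, -348) = -796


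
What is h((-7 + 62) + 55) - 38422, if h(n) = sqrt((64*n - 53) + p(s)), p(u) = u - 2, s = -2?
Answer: -38422 + sqrt(6983) ≈ -38338.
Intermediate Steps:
p(u) = -2 + u
h(n) = sqrt(-57 + 64*n) (h(n) = sqrt((64*n - 53) + (-2 - 2)) = sqrt((-53 + 64*n) - 4) = sqrt(-57 + 64*n))
h((-7 + 62) + 55) - 38422 = sqrt(-57 + 64*((-7 + 62) + 55)) - 38422 = sqrt(-57 + 64*(55 + 55)) - 38422 = sqrt(-57 + 64*110) - 38422 = sqrt(-57 + 7040) - 38422 = sqrt(6983) - 38422 = -38422 + sqrt(6983)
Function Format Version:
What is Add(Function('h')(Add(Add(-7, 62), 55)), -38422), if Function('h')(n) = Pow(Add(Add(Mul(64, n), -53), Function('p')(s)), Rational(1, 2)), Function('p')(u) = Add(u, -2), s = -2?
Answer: Add(-38422, Pow(6983, Rational(1, 2))) ≈ -38338.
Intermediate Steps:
Function('p')(u) = Add(-2, u)
Function('h')(n) = Pow(Add(-57, Mul(64, n)), Rational(1, 2)) (Function('h')(n) = Pow(Add(Add(Mul(64, n), -53), Add(-2, -2)), Rational(1, 2)) = Pow(Add(Add(-53, Mul(64, n)), -4), Rational(1, 2)) = Pow(Add(-57, Mul(64, n)), Rational(1, 2)))
Add(Function('h')(Add(Add(-7, 62), 55)), -38422) = Add(Pow(Add(-57, Mul(64, Add(Add(-7, 62), 55))), Rational(1, 2)), -38422) = Add(Pow(Add(-57, Mul(64, Add(55, 55))), Rational(1, 2)), -38422) = Add(Pow(Add(-57, Mul(64, 110)), Rational(1, 2)), -38422) = Add(Pow(Add(-57, 7040), Rational(1, 2)), -38422) = Add(Pow(6983, Rational(1, 2)), -38422) = Add(-38422, Pow(6983, Rational(1, 2)))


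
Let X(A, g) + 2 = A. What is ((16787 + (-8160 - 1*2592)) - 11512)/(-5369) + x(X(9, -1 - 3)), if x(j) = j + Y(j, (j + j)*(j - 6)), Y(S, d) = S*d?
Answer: 569222/5369 ≈ 106.02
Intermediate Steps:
X(A, g) = -2 + A
x(j) = j + 2*j²*(-6 + j) (x(j) = j + j*((j + j)*(j - 6)) = j + j*((2*j)*(-6 + j)) = j + j*(2*j*(-6 + j)) = j + 2*j²*(-6 + j))
((16787 + (-8160 - 1*2592)) - 11512)/(-5369) + x(X(9, -1 - 3)) = ((16787 + (-8160 - 1*2592)) - 11512)/(-5369) + (-2 + 9)*(1 + 2*(-2 + 9)*(-6 + (-2 + 9))) = ((16787 + (-8160 - 2592)) - 11512)*(-1/5369) + 7*(1 + 2*7*(-6 + 7)) = ((16787 - 10752) - 11512)*(-1/5369) + 7*(1 + 2*7*1) = (6035 - 11512)*(-1/5369) + 7*(1 + 14) = -5477*(-1/5369) + 7*15 = 5477/5369 + 105 = 569222/5369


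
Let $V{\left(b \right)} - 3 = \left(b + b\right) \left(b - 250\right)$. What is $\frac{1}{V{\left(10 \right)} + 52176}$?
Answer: $\frac{1}{47379} \approx 2.1106 \cdot 10^{-5}$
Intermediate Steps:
$V{\left(b \right)} = 3 + 2 b \left(-250 + b\right)$ ($V{\left(b \right)} = 3 + \left(b + b\right) \left(b - 250\right) = 3 + 2 b \left(-250 + b\right)$)
$\frac{1}{V{\left(10 \right)} + 52176} = \frac{1}{\left(3 - 5000 + 2 \cdot 10^{2}\right) + 52176} = \frac{1}{\left(3 - 5000 + 2 \cdot 100\right) + 52176} = \frac{1}{\left(3 - 5000 + 200\right) + 52176} = \frac{1}{-4797 + 52176} = \frac{1}{47379}$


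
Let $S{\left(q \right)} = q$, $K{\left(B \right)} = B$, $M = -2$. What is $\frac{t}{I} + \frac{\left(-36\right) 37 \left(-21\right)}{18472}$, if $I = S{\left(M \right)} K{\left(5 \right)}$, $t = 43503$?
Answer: $- \frac{50206731}{11545} \approx -4348.8$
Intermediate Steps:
$I = -10$ ($I = \left(-2\right) 5 = -10$)
$\frac{t}{I} + \frac{\left(-36\right) 37 \left(-21\right)}{18472} = \frac{43503}{-10} + \frac{\left(-36\right) 37 \left(-21\right)}{18472} = 43503 \left(- \frac{1}{10}\right) + \left(-1332\right) \left(-21\right) \frac{1}{18472} = - \frac{43503}{10} + 27972 \cdot \frac{1}{18472} = - \frac{43503}{10} + \frac{6993}{4618} = - \frac{50206731}{11545}$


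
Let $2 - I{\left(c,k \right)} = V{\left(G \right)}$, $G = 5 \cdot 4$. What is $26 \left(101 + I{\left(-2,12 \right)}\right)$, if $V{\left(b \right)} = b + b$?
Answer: $1638$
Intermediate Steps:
$G = 20$
$V{\left(b \right)} = 2 b$
$I{\left(c,k \right)} = -38$ ($I{\left(c,k \right)} = 2 - 2 \cdot 20 = 2 - 40 = -38$)
$26 \left(101 + I{\left(-2,12 \right)}\right) = 26 \left(101 - 38\right) = 26 \cdot 63 = 1638$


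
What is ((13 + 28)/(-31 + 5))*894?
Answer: -18327/13 ≈ -1409.8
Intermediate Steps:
((13 + 28)/(-31 + 5))*894 = (41/(-26))*894 = (41*(-1/26))*894 = -41/26*894 = -18327/13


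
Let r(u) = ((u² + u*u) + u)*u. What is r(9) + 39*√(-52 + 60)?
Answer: 1539 + 78*√2 ≈ 1649.3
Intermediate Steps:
r(u) = u*(u + 2*u²) (r(u) = ((u² + u²) + u)*u = (2*u² + u)*u = (u + 2*u²)*u = u*(u + 2*u²))
r(9) + 39*√(-52 + 60) = 9²*(1 + 2*9) + 39*√(-52 + 60) = 81*(1 + 18) + 39*√8 = 81*19 + 39*(2*√2) = 1539 + 78*√2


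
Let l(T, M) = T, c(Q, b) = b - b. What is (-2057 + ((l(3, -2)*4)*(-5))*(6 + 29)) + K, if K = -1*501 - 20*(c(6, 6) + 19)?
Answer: -5038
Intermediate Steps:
c(Q, b) = 0
K = -881 (K = -1*501 - 20*(0 + 19) = -501 - 20*19 = -501 - 380 = -881)
(-2057 + ((l(3, -2)*4)*(-5))*(6 + 29)) + K = (-2057 + ((3*4)*(-5))*(6 + 29)) - 881 = (-2057 + (12*(-5))*35) - 881 = (-2057 - 60*35) - 881 = (-2057 - 2100) - 881 = -4157 - 881 = -5038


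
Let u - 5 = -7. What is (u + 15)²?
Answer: 169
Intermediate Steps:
u = -2 (u = 5 - 7 = -2)
(u + 15)² = (-2 + 15)² = 13² = 169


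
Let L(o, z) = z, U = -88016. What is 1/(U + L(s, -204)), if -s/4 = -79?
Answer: -1/88220 ≈ -1.1335e-5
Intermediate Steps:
s = 316 (s = -4*(-79) = 316)
1/(U + L(s, -204)) = 1/(-88016 - 204) = 1/(-88220) = -1/88220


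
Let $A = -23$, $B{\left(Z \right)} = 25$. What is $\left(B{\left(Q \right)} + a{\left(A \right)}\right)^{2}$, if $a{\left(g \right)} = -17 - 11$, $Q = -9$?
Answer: $9$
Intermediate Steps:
$a{\left(g \right)} = -28$
$\left(B{\left(Q \right)} + a{\left(A \right)}\right)^{2} = \left(25 - 28\right)^{2} = \left(-3\right)^{2} = 9$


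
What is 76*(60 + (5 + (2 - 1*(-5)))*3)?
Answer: 7296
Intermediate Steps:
76*(60 + (5 + (2 - 1*(-5)))*3) = 76*(60 + (5 + (2 + 5))*3) = 76*(60 + (5 + 7)*3) = 76*(60 + 12*3) = 76*(60 + 36) = 76*96 = 7296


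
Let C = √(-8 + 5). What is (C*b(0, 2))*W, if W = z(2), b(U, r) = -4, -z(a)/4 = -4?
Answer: -64*I*√3 ≈ -110.85*I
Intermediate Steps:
z(a) = 16 (z(a) = -4*(-4) = 16)
W = 16
C = I*√3 (C = √(-3) = I*√3 ≈ 1.732*I)
(C*b(0, 2))*W = ((I*√3)*(-4))*16 = -4*I*√3*16 = -64*I*√3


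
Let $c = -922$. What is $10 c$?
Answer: $-9220$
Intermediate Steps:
$10 c = 10 \left(-922\right) = -9220$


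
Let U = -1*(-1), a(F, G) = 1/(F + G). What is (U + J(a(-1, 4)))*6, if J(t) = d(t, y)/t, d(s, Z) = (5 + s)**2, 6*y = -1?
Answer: 518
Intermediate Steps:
y = -1/6 (y = (1/6)*(-1) = -1/6 ≈ -0.16667)
J(t) = (5 + t)**2/t
U = 1
(U + J(a(-1, 4)))*6 = (1 + (5 + 1/(-1 + 4))**2/(1/(-1 + 4)))*6 = (1 + (5 + 1/3)**2/(1/3))*6 = (1 + 3*(16/3)**2)*6 = (1 + 3*(256/9))*6 = (1 + 256/3)*6 = (259/3)*6 = 518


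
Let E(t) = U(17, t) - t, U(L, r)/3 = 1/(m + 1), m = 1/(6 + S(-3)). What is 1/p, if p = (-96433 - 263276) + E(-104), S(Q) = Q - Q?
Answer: -7/2517217 ≈ -2.7808e-6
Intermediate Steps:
S(Q) = 0
m = ⅙ (m = 1/(6 + 0) = 1/6 = ⅙ ≈ 0.16667)
U(L, r) = 18/7 (U(L, r) = 3/(⅙ + 1) = 3/(7/6) = 3*(6/7) = 18/7)
E(t) = 18/7 - t
p = -2517217/7 (p = (-96433 - 263276) + (18/7 - 1*(-104)) = -359709 + (18/7 + 104) = -359709 + 746/7 = -2517217/7 ≈ -3.5960e+5)
1/p = 1/(-2517217/7) = -7/2517217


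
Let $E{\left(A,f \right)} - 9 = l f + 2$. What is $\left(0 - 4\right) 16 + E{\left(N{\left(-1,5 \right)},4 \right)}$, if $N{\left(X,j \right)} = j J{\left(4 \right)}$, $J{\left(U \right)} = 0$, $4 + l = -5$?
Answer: $-89$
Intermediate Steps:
$l = -9$ ($l = -4 - 5 = -9$)
$N{\left(X,j \right)} = 0$ ($N{\left(X,j \right)} = j 0 = 0$)
$E{\left(A,f \right)} = 11 - 9 f$ ($E{\left(A,f \right)} = 9 - \left(-2 + 9 f\right) = 11 - 9 f$)
$\left(0 - 4\right) 16 + E{\left(N{\left(-1,5 \right)},4 \right)} = \left(0 - 4\right) 16 + \left(11 - 36\right) = \left(-4\right) 16 - 25 = -64 - 25 = -89$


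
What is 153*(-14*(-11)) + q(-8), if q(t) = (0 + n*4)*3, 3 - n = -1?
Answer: 23610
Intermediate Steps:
n = 4 (n = 3 - 1*(-1) = 3 + 1 = 4)
q(t) = 48 (q(t) = (0 + 4*4)*3 = (0 + 16)*3 = 16*3 = 48)
153*(-14*(-11)) + q(-8) = 153*(-14*(-11)) + 48 = 153*154 + 48 = 23562 + 48 = 23610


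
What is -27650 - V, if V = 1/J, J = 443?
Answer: -12248951/443 ≈ -27650.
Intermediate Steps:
V = 1/443 ≈ 0.0022573
-27650 - V = -27650 - 1*1/443 = -27650 - 1/443 = -12248951/443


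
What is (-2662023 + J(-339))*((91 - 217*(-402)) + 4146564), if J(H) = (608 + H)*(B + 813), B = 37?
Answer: -10302631177597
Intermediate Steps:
J(H) = 516800 + 850*H (J(H) = (608 + H)*(37 + 813) = (608 + H)*850 = 516800 + 850*H)
(-2662023 + J(-339))*((91 - 217*(-402)) + 4146564) = (-2662023 + (516800 + 850*(-339)))*((91 - 217*(-402)) + 4146564) = (-2662023 + (516800 - 288150))*((91 + 87234) + 4146564) = (-2662023 + 228650)*(87325 + 4146564) = -2433373*4233889 = -10302631177597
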